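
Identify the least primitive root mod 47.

φ(47) = 47 − 1 = 46 = 2 · 23.
Test candidates g = 2, 3, … against the prime factors q ∈ {2, 23} of φ(47): g is a generator iff g^(46/q) ≢ 1 for every such q.
g = 2: 2^23 ≡ 1 — hits 1, so not a primitive root.
g = 3: 3^23 ≡ 1 — hits 1, so not a primitive root.
g = 4: 4^23 ≡ 1 — hits 1, so not a primitive root.
g = 5: 5^23 ≡ 46; 5^2 ≡ 25 — none is 1, so 5 is a primitive root.
The smallest primitive root modulo 47 is 5.

5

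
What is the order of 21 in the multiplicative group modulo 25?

Since 21 ∈ (Z/25Z)^×, its order divides φ(25) = φ(5^2) = 5·(5−1) = 20 = 2^2 · 5.
Divisors of 20: 1, 2, 4, 5, 10, 20.
Test each divisor d:
21^1 ≡ 21 (mod 25)
21^2 ≡ 16 (mod 25)
21^4 ≡ 6 (mod 25)
21^5 ≡ 1 (mod 25) ✓
The smallest such exponent is 5, so the order of 21 is 5.

5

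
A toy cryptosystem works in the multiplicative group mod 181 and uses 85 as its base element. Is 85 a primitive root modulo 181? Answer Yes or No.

Yes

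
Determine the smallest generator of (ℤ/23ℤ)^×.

5

φ(23) = 23 − 1 = 22 = 2 · 11.
Test candidates g = 2, 3, … against the prime factors q ∈ {2, 11} of φ(23): g is a generator iff g^(22/q) ≢ 1 for every such q.
g = 2: 2^11 ≡ 1 — hits 1, so not a primitive root.
g = 3: 3^11 ≡ 1 — hits 1, so not a primitive root.
g = 4: 4^11 ≡ 1 — hits 1, so not a primitive root.
g = 5: 5^11 ≡ 22; 5^2 ≡ 2 — none is 1, so 5 is a primitive root.
So 5 is the smallest generator of (Z/23Z)^×.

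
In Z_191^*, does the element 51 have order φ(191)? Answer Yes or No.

No

φ(191) = 191 − 1 = 190 = 2 · 5 · 19.
Test 51^(190/q) mod 191 for each prime factor q of 190:
51^95 ≡ 1 (mod 191)  [q = 2: ≡ 1 ✗]
51^38 ≡ 49 (mod 191)  [q = 5: ≢ 1 ✓]
51^10 ≡ 5 (mod 191)  [q = 19: ≢ 1 ✓]
51^95 ≡ 1 shows ord(51) | 95, strictly less than φ(191); not a primitive root.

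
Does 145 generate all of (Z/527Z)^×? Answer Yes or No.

No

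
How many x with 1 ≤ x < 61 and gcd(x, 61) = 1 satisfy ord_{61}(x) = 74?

0

φ(61) = 61 − 1 = 60 = 2^2 · 3 · 5.
Since (Z/61Z)^× is cyclic of order 60, the number of elements of order d is φ(d) when d | 60 and 0 otherwise.
Since 74 ∤ 60, the count is 0.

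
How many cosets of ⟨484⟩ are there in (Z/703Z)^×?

Since 484 ∈ (Z/703Z)^×, its order divides φ(703) = φ(19·37) = (19−1)·(37−1) = 18·36 = 648 = 2^3 · 3^4.
Divisors of 648: 1, 2, 3, 4, 6, 8, 9, 12, 18, 24, 27, 36, 54, 72, 81, 108, 162, 216, 324, 648.
Compute 484^d (mod 703) for the divisors d until we hit 1:
484^1 ≡ 484
484^2 ≡ 157
484^3 ≡ 64
484^4 ≡ 44
484^6 ≡ 581
484^8 ≡ 530
484^9 ≡ 628
484^12 ≡ 121
484^18 ≡ 1
So ord_703(484) = 18, hence |⟨484⟩| = 18.
[(Z/703Z)^× : ⟨484⟩] = 648/18 = 36.

36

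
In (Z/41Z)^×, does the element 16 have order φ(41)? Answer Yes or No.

φ(41) = 41 − 1 = 40 = 2^3 · 5.
Test 16^(40/q) mod 41 for each prime factor q of 40:
16^20 ≡ 1 (mod 41)  [q = 2: ≡ 1 ✗]
16^8 ≡ 37 (mod 41)  [q = 5: ≢ 1 ✓]
Since 16^20 ≡ 1, the order of 16 divides 20 < 40, so 16 is not a primitive root.

No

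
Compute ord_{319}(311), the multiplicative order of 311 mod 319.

140

By Lagrange's theorem, ord_319(311) divides φ(319) = φ(11·29) = (11−1)·(29−1) = 10·28 = 280 = 2^3 · 5 · 7.
Divisors of 280: 1, 2, 4, 5, 7, 8, 10, 14, 20, 28, 35, 40, 56, 70, 140, 280.
Test each divisor d:
311^1 ≡ 311
311^2 ≡ 64
311^4 ≡ 268
311^5 ≡ 89
311^7 ≡ 273
311^8 ≡ 49
311^10 ≡ 265
311^14 ≡ 202
311^20 ≡ 45
311^28 ≡ 291
311^35 ≡ 12
311^40 ≡ 111
311^56 ≡ 146
311^70 ≡ 144
311^140 ≡ 1
So ord_319(311) = 140.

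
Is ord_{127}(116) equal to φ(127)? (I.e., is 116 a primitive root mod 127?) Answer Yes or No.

Yes

φ(127) = 127 − 1 = 126 = 2 · 3^2 · 7.
It suffices to check that the order of 116 is not a proper divisor of 126: compute 116^(126/q) for q ∈ {2, 3, 7}.
116^63 ≡ 126 (mod 127)  [q = 2: ≢ 1 ✓]
116^42 ≡ 19 (mod 127)  [q = 3: ≢ 1 ✓]
116^18 ≡ 8 (mod 127)  [q = 7: ≢ 1 ✓]
None equal 1, so ord_127(116) = 126: 116 is a primitive root.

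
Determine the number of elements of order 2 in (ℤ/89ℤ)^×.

1

φ(89) = 89 − 1 = 88 = 2^3 · 11.
Since (Z/89Z)^× is cyclic of order 88, the number of elements of order d is φ(d) when d | 88 and 0 otherwise.
2 | 88, and φ(2) = 2 − 1 = 1.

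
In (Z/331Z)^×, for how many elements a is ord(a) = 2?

1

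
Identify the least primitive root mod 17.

φ(17) = 17 − 1 = 16 = 2^4.
Test candidates g = 2, 3, … against the prime factors q ∈ {2} of φ(17): g is a generator iff g^(16/q) ≢ 1 for every such q.
g = 2: 2^8 ≡ 1 — hits 1, so not a primitive root.
g = 3: 3^8 ≡ 16 — none is 1, so 3 is a primitive root.
The smallest primitive root modulo 17 is 3.

3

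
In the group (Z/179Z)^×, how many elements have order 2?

1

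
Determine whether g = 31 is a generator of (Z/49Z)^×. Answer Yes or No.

φ(49) = φ(7^2) = 7·(7−1) = 42 = 2 · 3 · 7.
Test 31^(42/q) mod 49 for each prime factor q of 42:
31^21 ≡ 48 (mod 49)  [q = 2: ≢ 1 ✓]
31^14 ≡ 30 (mod 49)  [q = 3: ≢ 1 ✓]
31^6 ≡ 1 (mod 49)  [q = 7: ≡ 1 ✗]
31^6 ≡ 1 shows ord(31) | 6, strictly less than φ(49); not a primitive root.

No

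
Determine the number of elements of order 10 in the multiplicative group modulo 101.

4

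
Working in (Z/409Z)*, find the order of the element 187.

408

Since 187 ∈ (Z/409Z)^×, its order divides φ(409) = 409 − 1 = 408 = 2^3 · 3 · 17.
Divisors of 408: 1, 2, 3, 4, 6, 8, 12, 17, 24, 34, 51, 68, 102, 136, 204, 408.
Evaluate successive powers at the divisors of 408:
187^1 ≡ 187
187^2 ≡ 204
187^3 ≡ 111
187^4 ≡ 307
187^6 ≡ 51
187^8 ≡ 179
187^12 ≡ 147
187^17 ≡ 226
187^24 ≡ 341
187^34 ≡ 360
187^51 ≡ 378
187^68 ≡ 356
187^102 ≡ 143
187^136 ≡ 355
187^204 ≡ 408
187^408 ≡ 1
Therefore the multiplicative order of 187 modulo 409 is 408.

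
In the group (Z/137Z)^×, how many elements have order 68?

32

φ(137) = 137 − 1 = 136 = 2^3 · 17.
In a cyclic group of order 136, there are φ(d) elements of order d for each divisor d of 136, and zero for non-divisors.
68 = 2^2 · 17 divides 136, and φ(68) = 32.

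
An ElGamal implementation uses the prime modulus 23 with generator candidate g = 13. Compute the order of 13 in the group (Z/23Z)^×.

Since 13 ∈ (Z/23Z)^×, its order divides φ(23) = 23 − 1 = 22 = 2 · 11.
Divisors of 22: 1, 2, 11, 22.
Check 13^d mod 23 for each divisor in increasing order:
13^1 ≡ 13 (mod 23)
13^2 ≡ 8 (mod 23)
13^11 ≡ 1 (mod 23) ✓
So ord_23(13) = 11.

11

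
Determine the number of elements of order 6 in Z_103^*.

2

φ(103) = 103 − 1 = 102 = 2 · 3 · 17.
In a cyclic group of order 102, there are φ(d) elements of order d for each divisor d of 102, and zero for non-divisors.
6 = 2 · 3 divides 102, and φ(6) = 2.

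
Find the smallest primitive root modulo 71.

φ(71) = 71 − 1 = 70 = 2 · 5 · 7.
Test candidates g = 2, 3, … against the prime factors q ∈ {2, 5, 7} of φ(71): g is a generator iff g^(70/q) ≢ 1 for every such q.
g = 2: 2^35 ≡ 1 — hits 1, so not a primitive root.
g = 3: 3^35 ≡ 1 — hits 1, so not a primitive root.
g = 4: 4^35 ≡ 1 — hits 1, so not a primitive root.
g = 5: 5^35 ≡ 1 — hits 1, so not a primitive root.
g = 6: 6^35 ≡ 1 — hits 1, so not a primitive root.
g = 7: 7^35 ≡ 70; 7^14 ≡ 54; 7^10 ≡ 45 — none is 1, so 7 is a primitive root.
So 7 is the smallest generator of (Z/71Z)^×.

7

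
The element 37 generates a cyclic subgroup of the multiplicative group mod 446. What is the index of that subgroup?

ord(37) | φ(446) = φ(2)·φ(223) = 1·222 = 222 = 2 · 3 · 37.
Divisors of 222: 1, 2, 3, 6, 37, 74, 111, 222.
Test each divisor d:
37^1 ≡ 37 (mod 446)
37^2 ≡ 31 (mod 446)
37^3 ≡ 255 (mod 446)
37^6 ≡ 355 (mod 446)
37^37 ≡ 183 (mod 446)
37^74 ≡ 39 (mod 446)
37^111 ≡ 1 (mod 446) ✓
The order of 37 is 111, so the subgroup it generates has 111 elements.
[(Z/446Z)^× : ⟨37⟩] = 222/111 = 2.

2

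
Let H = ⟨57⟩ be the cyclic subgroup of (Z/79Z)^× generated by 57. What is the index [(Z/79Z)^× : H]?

3

Since 57 ∈ (Z/79Z)^×, its order divides φ(79) = 79 − 1 = 78 = 2 · 3 · 13.
Divisors of 78: 1, 2, 3, 6, 13, 26, 39, 78.
Check 57^d mod 79 for each divisor in increasing order:
57^1 ≡ 57 (mod 79)
57^2 ≡ 10 (mod 79)
57^3 ≡ 17 (mod 79)
57^6 ≡ 52 (mod 79)
57^13 ≡ 78 (mod 79)
57^26 ≡ 1 (mod 79) ✓
So ord_79(57) = 26, hence |⟨57⟩| = 26.
Index = |(Z/79Z)^×| / |⟨57⟩| = 78 / 26 = 3.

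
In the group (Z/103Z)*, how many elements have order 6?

2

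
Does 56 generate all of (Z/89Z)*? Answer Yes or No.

Yes

φ(89) = 89 − 1 = 88 = 2^3 · 11.
56 is a primitive root mod 89 iff 56^(φ(89)/q) ≢ 1 for every prime q | φ(89), i.e. q ∈ {2, 11}.
56^44 ≡ 88 (mod 89)  [q = 2: ≢ 1 ✓]
56^8 ≡ 16 (mod 89)  [q = 11: ≢ 1 ✓]
All checks pass, so 56 has order 88 and is a primitive root modulo 89.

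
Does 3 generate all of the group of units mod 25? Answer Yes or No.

Yes

φ(25) = φ(5^2) = 5·(5−1) = 20 = 2^2 · 5.
3 is a primitive root mod 25 iff 3^(φ(25)/q) ≢ 1 for every prime q | φ(25), i.e. q ∈ {2, 5}.
3^10 ≡ 24 (mod 25)  [q = 2: ≢ 1 ✓]
3^4 ≡ 6 (mod 25)  [q = 5: ≢ 1 ✓]
None equal 1, so ord_25(3) = 20: 3 is a primitive root.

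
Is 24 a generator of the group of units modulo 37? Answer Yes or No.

φ(37) = 37 − 1 = 36 = 2^2 · 3^2.
It suffices to check that the order of 24 is not a proper divisor of 36: compute 24^(36/q) for q ∈ {2, 3}.
24^18 ≡ 36 (mod 37)  [q = 2: ≢ 1 ✓]
24^12 ≡ 10 (mod 37)  [q = 3: ≢ 1 ✓]
All checks pass, so 24 has order 36 and is a primitive root modulo 37.

Yes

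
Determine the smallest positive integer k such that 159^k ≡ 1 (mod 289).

272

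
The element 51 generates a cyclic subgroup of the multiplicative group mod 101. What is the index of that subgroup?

1

The order of 51 must divide φ(101) = 101 − 1 = 100 = 2^2 · 5^2.
Divisors of 100: 1, 2, 4, 5, 10, 20, 25, 50, 100.
Evaluate successive powers at the divisors of 100:
51^1 ≡ 51 (mod 101)
51^2 ≡ 76 (mod 101)
51^4 ≡ 19 (mod 101)
51^5 ≡ 60 (mod 101)
51^10 ≡ 65 (mod 101)
51^20 ≡ 84 (mod 101)
51^25 ≡ 91 (mod 101)
51^50 ≡ 100 (mod 101)
51^100 ≡ 1 (mod 101) ✓
So ord_101(51) = 100, hence |⟨51⟩| = 100.
[(Z/101Z)^× : ⟨51⟩] = 100/100 = 1.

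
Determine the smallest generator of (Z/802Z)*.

φ(802) = φ(2)·φ(401) = 1·400 = 400 = 2^4 · 5^2.
Test candidates g = 2, 3, … against the prime factors q ∈ {2, 5} of φ(802): g is a generator iff g^(400/q) ≢ 1 for every such q.
g = 2: gcd(2, 802) = 2 > 1, not a unit — skip.
g = 3: 3^200 ≡ 801; 3^80 ≡ 473 — none is 1, so 3 is a primitive root.
Hence the least primitive root of 802 is 3.

3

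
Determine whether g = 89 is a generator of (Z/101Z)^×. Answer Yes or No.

Yes

φ(101) = 101 − 1 = 100 = 2^2 · 5^2.
It suffices to check that the order of 89 is not a proper divisor of 100: compute 89^(100/q) for q ∈ {2, 5}.
89^50 ≡ 100 (mod 101)  [q = 2: ≢ 1 ✓]
89^20 ≡ 95 (mod 101)  [q = 5: ≢ 1 ✓]
Every test exponent gives a nontrivial residue, hence 89 generates the full group.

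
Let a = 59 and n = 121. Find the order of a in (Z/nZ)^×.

55

ord(59) | φ(121) = φ(11^2) = 11·(11−1) = 110 = 2 · 5 · 11.
Divisors of 110: 1, 2, 5, 10, 11, 22, 55, 110.
Evaluate successive powers at the divisors of 110:
59^1 ≡ 59 (mod 121)
59^2 ≡ 93 (mod 121)
59^5 ≡ 34 (mod 121)
59^10 ≡ 67 (mod 121)
59^11 ≡ 81 (mod 121)
59^22 ≡ 27 (mod 121)
59^55 ≡ 1 (mod 121) ✓
So ord_121(59) = 55.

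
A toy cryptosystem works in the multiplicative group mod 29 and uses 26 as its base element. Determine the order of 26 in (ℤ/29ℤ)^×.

28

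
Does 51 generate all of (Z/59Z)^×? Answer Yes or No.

No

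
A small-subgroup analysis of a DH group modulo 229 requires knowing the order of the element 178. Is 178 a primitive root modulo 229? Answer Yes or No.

φ(229) = 229 − 1 = 228 = 2^2 · 3 · 19.
It suffices to check that the order of 178 is not a proper divisor of 228: compute 178^(228/q) for q ∈ {2, 3, 19}.
178^114 ≡ 1 (mod 229)  [q = 2: ≡ 1 ✗]
178^76 ≡ 134 (mod 229)  [q = 3: ≢ 1 ✓]
178^12 ≡ 203 (mod 229)  [q = 19: ≢ 1 ✓]
The check at q = 2 fails, so 178 generates a proper subgroup.

No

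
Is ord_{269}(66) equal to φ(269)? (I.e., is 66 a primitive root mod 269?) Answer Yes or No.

No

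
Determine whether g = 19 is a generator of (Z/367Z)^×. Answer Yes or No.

Yes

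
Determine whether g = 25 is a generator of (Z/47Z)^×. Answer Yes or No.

φ(47) = 47 − 1 = 46 = 2 · 23.
An element g generates (Z/47Z)^× iff g^(46/q) ≢ 1 (mod 47) for each prime q ∈ {2, 23}.
25^23 ≡ 1 (mod 47)  [q = 2: ≡ 1 ✗]
25^2 ≡ 14 (mod 47)  [q = 23: ≢ 1 ✓]
25^23 ≡ 1 shows ord(25) | 23, strictly less than φ(47); not a primitive root.

No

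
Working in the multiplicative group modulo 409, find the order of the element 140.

408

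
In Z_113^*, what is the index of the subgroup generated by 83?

By Lagrange's theorem, ord_113(83) divides φ(113) = 113 − 1 = 112 = 2^4 · 7.
Divisors of 112: 1, 2, 4, 7, 8, 14, 16, 28, 56, 112.
Compute 83^d (mod 113) for the divisors d until we hit 1:
83^1 ≡ 83 (mod 113)
83^2 ≡ 109 (mod 113)
83^4 ≡ 16 (mod 113)
83^7 ≡ 112 (mod 113)
83^8 ≡ 30 (mod 113)
83^14 ≡ 1 (mod 113) ✓
So ord_113(83) = 14, hence |⟨83⟩| = 14.
[(Z/113Z)^× : ⟨83⟩] = 112/14 = 8.

8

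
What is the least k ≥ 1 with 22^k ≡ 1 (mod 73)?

By Lagrange's theorem, ord_73(22) divides φ(73) = 73 − 1 = 72 = 2^3 · 3^2.
Divisors of 72: 1, 2, 3, 4, 6, 8, 9, 12, 18, 24, 36, 72.
Test each divisor d:
22^1 ≡ 22
22^2 ≡ 46
22^3 ≡ 63
22^4 ≡ 72
22^6 ≡ 27
22^8 ≡ 1
So ord_73(22) = 8.

8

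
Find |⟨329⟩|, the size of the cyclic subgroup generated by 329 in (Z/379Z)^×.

189

The order of 329 must divide φ(379) = 379 − 1 = 378 = 2 · 3^3 · 7.
Divisors of 378: 1, 2, 3, 6, 7, 9, 14, 18, 21, 27, 42, 54, 63, 126, 189, 378.
Test each divisor d:
329^1 ≡ 329 (mod 379)
329^2 ≡ 226 (mod 379)
329^3 ≡ 70 (mod 379)
329^6 ≡ 352 (mod 379)
329^7 ≡ 213 (mod 379)
329^9 ≡ 5 (mod 379)
329^14 ≡ 268 (mod 379)
329^18 ≡ 25 (mod 379)
329^21 ≡ 234 (mod 379)
329^27 ≡ 125 (mod 379)
329^42 ≡ 180 (mod 379)
329^54 ≡ 86 (mod 379)
329^63 ≡ 51 (mod 379)
329^126 ≡ 327 (mod 379)
329^189 ≡ 1 (mod 379) ✓
Hence ord(329) = 189.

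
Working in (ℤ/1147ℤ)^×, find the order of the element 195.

15

ord(195) | φ(1147) = φ(31·37) = (31−1)·(37−1) = 30·36 = 1080 = 2^3 · 3^3 · 5.
Divisors of 1080: 1, 2, 3, 4, 5, 6, 8, 9, 10, 12, 15, 18, 20, 24, 27, 30, 36, 40, 45, 54, 60, 72, 90, 108, 120, 135, 180, 216, 270, 360, 540, 1080.
Check 195^d mod 1147 for each divisor in increasing order:
195^1 ≡ 195 (mod 1147)
195^2 ≡ 174 (mod 1147)
195^3 ≡ 667 (mod 1147)
195^4 ≡ 454 (mod 1147)
195^5 ≡ 211 (mod 1147)
195^6 ≡ 1000 (mod 1147)
195^8 ≡ 803 (mod 1147)
195^9 ≡ 593 (mod 1147)
195^10 ≡ 935 (mod 1147)
195^12 ≡ 963 (mod 1147)
195^15 ≡ 1 (mod 1147) ✓
The smallest such exponent is 15, so the order of 195 is 15.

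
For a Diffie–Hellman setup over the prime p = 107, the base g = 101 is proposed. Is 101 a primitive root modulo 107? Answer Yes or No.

φ(107) = 107 − 1 = 106 = 2 · 53.
Test 101^(106/q) mod 107 for each prime factor q of 106:
101^53 ≡ 1 (mod 107)  [q = 2: ≡ 1 ✗]
101^2 ≡ 36 (mod 107)  [q = 53: ≢ 1 ✓]
The check at q = 2 fails, so 101 generates a proper subgroup.

No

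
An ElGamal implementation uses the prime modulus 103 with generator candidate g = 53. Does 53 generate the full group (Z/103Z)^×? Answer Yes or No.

φ(103) = 103 − 1 = 102 = 2 · 3 · 17.
It suffices to check that the order of 53 is not a proper divisor of 102: compute 53^(102/q) for q ∈ {2, 3, 17}.
53^51 ≡ 102 (mod 103)  [q = 2: ≢ 1 ✓]
53^34 ≡ 56 (mod 103)  [q = 3: ≢ 1 ✓]
53^6 ≡ 13 (mod 103)  [q = 17: ≢ 1 ✓]
None equal 1, so ord_103(53) = 102: 53 is a primitive root.

Yes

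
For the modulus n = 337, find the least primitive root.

10

φ(337) = 337 − 1 = 336 = 2^4 · 3 · 7.
g is a primitive root iff g^(336/q) ≢ 1 (mod 337) for each prime q ∈ {2, 3, 7}.
g = 2: 2^168 ≡ 1 — hits 1, so not a primitive root.
g = 3: 3^168 ≡ 1 — hits 1, so not a primitive root.
g = 4: 4^168 ≡ 1 — hits 1, so not a primitive root.
g = 5: 5^168 ≡ 336; 5^112 ≡ 1 — hits 1, so not a primitive root.
g = 6: 6^168 ≡ 1 — hits 1, so not a primitive root.
g = 7: 7^168 ≡ 1 — hits 1, so not a primitive root.
g = 8: 8^168 ≡ 1 — hits 1, so not a primitive root.
g = 9: 9^168 ≡ 1 — hits 1, so not a primitive root.
g = 10: 10^168 ≡ 336; 10^112 ≡ 128; 10^48 ≡ 175 — none is 1, so 10 is a primitive root.
So 10 is the smallest generator of (Z/337Z)^×.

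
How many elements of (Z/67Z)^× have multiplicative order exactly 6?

φ(67) = 67 − 1 = 66 = 2 · 3 · 11.
In a cyclic group of order 66, there are φ(d) elements of order d for each divisor d of 66, and zero for non-divisors.
6 = 2 · 3 divides 66, and φ(6) = 2.

2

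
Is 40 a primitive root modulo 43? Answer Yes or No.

No

φ(43) = 43 − 1 = 42 = 2 · 3 · 7.
40 is a primitive root mod 43 iff 40^(φ(43)/q) ≢ 1 for every prime q | φ(43), i.e. q ∈ {2, 3, 7}.
40^21 ≡ 1 (mod 43)  [q = 2: ≡ 1 ✗]
40^14 ≡ 36 (mod 43)  [q = 3: ≢ 1 ✓]
40^6 ≡ 41 (mod 43)  [q = 7: ≢ 1 ✓]
The check at q = 2 fails, so 40 generates a proper subgroup.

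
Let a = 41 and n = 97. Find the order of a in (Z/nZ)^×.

Since 41 ∈ (Z/97Z)^×, its order divides φ(97) = 97 − 1 = 96 = 2^5 · 3.
Divisors of 96: 1, 2, 3, 4, 6, 8, 12, 16, 24, 32, 48, 96.
Check 41^d mod 97 for each divisor in increasing order:
41^1 ≡ 41 (mod 97)
41^2 ≡ 32 (mod 97)
41^3 ≡ 51 (mod 97)
41^4 ≡ 54 (mod 97)
41^6 ≡ 79 (mod 97)
41^8 ≡ 6 (mod 97)
41^12 ≡ 33 (mod 97)
41^16 ≡ 36 (mod 97)
41^24 ≡ 22 (mod 97)
41^32 ≡ 35 (mod 97)
41^48 ≡ 96 (mod 97)
41^96 ≡ 1 (mod 97) ✓
Hence ord(41) = 96.

96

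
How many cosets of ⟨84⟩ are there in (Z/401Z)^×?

5

Since 84 ∈ (Z/401Z)^×, its order divides φ(401) = 401 − 1 = 400 = 2^4 · 5^2.
Divisors of 400: 1, 2, 4, 5, 8, 10, 16, 20, 25, 40, 50, 80, 100, 200, 400.
Evaluate successive powers at the divisors of 400:
84^1 ≡ 84 (mod 401)
84^2 ≡ 239 (mod 401)
84^4 ≡ 179 (mod 401)
84^5 ≡ 199 (mod 401)
84^8 ≡ 362 (mod 401)
84^10 ≡ 303 (mod 401)
84^16 ≡ 318 (mod 401)
84^20 ≡ 381 (mod 401)
84^25 ≡ 30 (mod 401)
84^40 ≡ 400 (mod 401)
84^50 ≡ 98 (mod 401)
84^80 ≡ 1 (mod 401) ✓
Thus |⟨84⟩| = ord(84) = 80.
Index = |(Z/401Z)^×| / |⟨84⟩| = 400 / 80 = 5.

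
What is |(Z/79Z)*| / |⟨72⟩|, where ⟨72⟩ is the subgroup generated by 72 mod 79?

2

The order of 72 must divide φ(79) = 79 − 1 = 78 = 2 · 3 · 13.
Divisors of 78: 1, 2, 3, 6, 13, 26, 39, 78.
Evaluate successive powers at the divisors of 78:
72^1 ≡ 72 (mod 79)
72^2 ≡ 49 (mod 79)
72^3 ≡ 52 (mod 79)
72^6 ≡ 18 (mod 79)
72^13 ≡ 23 (mod 79)
72^26 ≡ 55 (mod 79)
72^39 ≡ 1 (mod 79) ✓
The order of 72 is 39, so the subgroup it generates has 39 elements.
[(Z/79Z)^× : ⟨72⟩] = 78/39 = 2.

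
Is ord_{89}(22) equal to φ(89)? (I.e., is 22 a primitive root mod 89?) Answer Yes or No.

No

φ(89) = 89 − 1 = 88 = 2^3 · 11.
It suffices to check that the order of 22 is not a proper divisor of 88: compute 22^(88/q) for q ∈ {2, 11}.
22^44 ≡ 1 (mod 89)  [q = 2: ≡ 1 ✗]
22^8 ≡ 64 (mod 89)  [q = 11: ≢ 1 ✓]
22^44 ≡ 1 shows ord(22) | 44, strictly less than φ(89); not a primitive root.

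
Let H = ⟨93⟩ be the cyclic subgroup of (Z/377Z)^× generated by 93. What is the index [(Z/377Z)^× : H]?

4

By Lagrange's theorem, ord_377(93) divides φ(377) = φ(13·29) = (13−1)·(29−1) = 12·28 = 336 = 2^4 · 3 · 7.
Divisors of 336: 1, 2, 3, 4, 6, 7, 8, 12, 14, 16, 21, 24, 28, 42, 48, 56, 84, 112, 168, 336.
Check 93^d mod 377 for each divisor in increasing order:
93^1 ≡ 93 (mod 377)
93^2 ≡ 355 (mod 377)
93^3 ≡ 216 (mod 377)
93^4 ≡ 107 (mod 377)
93^6 ≡ 285 (mod 377)
93^7 ≡ 115 (mod 377)
93^8 ≡ 139 (mod 377)
93^12 ≡ 170 (mod 377)
93^14 ≡ 30 (mod 377)
93^16 ≡ 94 (mod 377)
93^21 ≡ 57 (mod 377)
93^24 ≡ 248 (mod 377)
93^28 ≡ 146 (mod 377)
93^42 ≡ 233 (mod 377)
93^48 ≡ 53 (mod 377)
93^56 ≡ 204 (mod 377)
93^84 ≡ 1 (mod 377) ✓
The order of 93 is 84, so the subgroup it generates has 84 elements.
[(Z/377Z)^× : ⟨93⟩] = 336/84 = 4.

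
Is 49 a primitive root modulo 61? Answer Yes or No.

No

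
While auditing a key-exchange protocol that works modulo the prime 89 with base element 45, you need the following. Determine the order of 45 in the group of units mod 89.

11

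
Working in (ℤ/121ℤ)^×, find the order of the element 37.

55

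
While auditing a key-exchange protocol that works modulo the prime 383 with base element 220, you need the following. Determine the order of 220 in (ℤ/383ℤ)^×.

191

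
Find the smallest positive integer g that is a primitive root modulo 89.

3

φ(89) = 89 − 1 = 88 = 2^3 · 11.
Test candidates g = 2, 3, … against the prime factors q ∈ {2, 11} of φ(89): g is a generator iff g^(88/q) ≢ 1 for every such q.
g = 2: 2^44 ≡ 1 — hits 1, so not a primitive root.
g = 3: 3^44 ≡ 88; 3^8 ≡ 64 — none is 1, so 3 is a primitive root.
So 3 is the smallest generator of (Z/89Z)^×.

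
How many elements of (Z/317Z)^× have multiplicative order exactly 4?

φ(317) = 317 − 1 = 316 = 2^2 · 79.
In a cyclic group of order 316, there are φ(d) elements of order d for each divisor d of 316, and zero for non-divisors.
4 = 2^2 divides 316, and φ(4) = 2.

2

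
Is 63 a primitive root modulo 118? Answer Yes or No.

No

φ(118) = φ(2)·φ(59) = 1·58 = 58 = 2 · 29.
An element g generates (Z/118Z)^× iff g^(58/q) ≢ 1 (mod 118) for each prime q ∈ {2, 29}.
63^29 ≡ 1 (mod 118)  [q = 2: ≡ 1 ✗]
63^2 ≡ 75 (mod 118)  [q = 29: ≢ 1 ✓]
The check at q = 2 fails, so 63 generates a proper subgroup.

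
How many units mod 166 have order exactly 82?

φ(166) = φ(2)·φ(83) = 1·82 = 82 = 2 · 41.
(Z/166Z)^× is cyclic (|G| = 82); a cyclic group of order m has exactly φ(d) elements of each order d | m, and none otherwise.
82 = 2 · 41 divides 82, and φ(82) = 40.

40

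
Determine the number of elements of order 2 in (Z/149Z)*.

φ(149) = 149 − 1 = 148 = 2^2 · 37.
(Z/149Z)^× is cyclic (|G| = 148); a cyclic group of order m has exactly φ(d) elements of each order d | m, and none otherwise.
2 | 148, and φ(2) = 2 − 1 = 1.

1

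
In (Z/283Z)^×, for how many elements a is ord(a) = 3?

φ(283) = 283 − 1 = 282 = 2 · 3 · 47.
Since (Z/283Z)^× is cyclic of order 282, the number of elements of order d is φ(d) when d | 282 and 0 otherwise.
3 | 282, and φ(3) = 3 − 1 = 2.

2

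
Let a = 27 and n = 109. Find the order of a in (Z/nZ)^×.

9

The order of 27 must divide φ(109) = 109 − 1 = 108 = 2^2 · 3^3.
Divisors of 108: 1, 2, 3, 4, 6, 9, 12, 18, 27, 36, 54, 108.
Compute 27^d (mod 109) for the divisors d until we hit 1:
27^1 ≡ 27
27^2 ≡ 75
27^3 ≡ 63
27^4 ≡ 66
27^6 ≡ 45
27^9 ≡ 1
So ord_109(27) = 9.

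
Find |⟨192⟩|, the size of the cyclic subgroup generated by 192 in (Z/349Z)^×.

87

By Lagrange's theorem, ord_349(192) divides φ(349) = 349 − 1 = 348 = 2^2 · 3 · 29.
Divisors of 348: 1, 2, 3, 4, 6, 12, 29, 58, 87, 116, 174, 348.
Evaluate successive powers at the divisors of 348:
192^1 ≡ 192 (mod 349)
192^2 ≡ 219 (mod 349)
192^3 ≡ 168 (mod 349)
192^4 ≡ 148 (mod 349)
192^6 ≡ 304 (mod 349)
192^12 ≡ 280 (mod 349)
192^29 ≡ 122 (mod 349)
192^58 ≡ 226 (mod 349)
192^87 ≡ 1 (mod 349) ✓
The smallest such exponent is 87, so the order of 192 is 87.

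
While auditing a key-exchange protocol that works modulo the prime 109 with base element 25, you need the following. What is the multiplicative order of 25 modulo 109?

27

ord(25) | φ(109) = 109 − 1 = 108 = 2^2 · 3^3.
Divisors of 108: 1, 2, 3, 4, 6, 9, 12, 18, 27, 36, 54, 108.
Compute 25^d (mod 109) for the divisors d until we hit 1:
25^1 ≡ 25
25^2 ≡ 80
25^3 ≡ 38
25^4 ≡ 78
25^6 ≡ 27
25^9 ≡ 45
25^12 ≡ 75
25^18 ≡ 63
25^27 ≡ 1
So ord_109(25) = 27.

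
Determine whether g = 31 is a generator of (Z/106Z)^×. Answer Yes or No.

Yes

φ(106) = φ(2)·φ(53) = 1·52 = 52 = 2^2 · 13.
Test 31^(52/q) mod 106 for each prime factor q of 52:
31^26 ≡ 105 (mod 106)  [q = 2: ≢ 1 ✓]
31^4 ≡ 49 (mod 106)  [q = 13: ≢ 1 ✓]
Every test exponent gives a nontrivial residue, hence 31 generates the full group.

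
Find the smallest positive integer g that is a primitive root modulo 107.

φ(107) = 107 − 1 = 106 = 2 · 53.
Test candidates g = 2, 3, … against the prime factors q ∈ {2, 53} of φ(107): g is a generator iff g^(106/q) ≢ 1 for every such q.
g = 2: 2^53 ≡ 106; 2^2 ≡ 4 — none is 1, so 2 is a primitive root.
The smallest primitive root modulo 107 is 2.

2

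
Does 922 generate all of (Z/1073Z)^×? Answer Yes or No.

1073 = 29 · 37 is a product of two distinct odd primes, so (Z/1073Z)^× ≅ (Z/29Z)^× × (Z/37Z)^× is not cyclic.
No primitive root modulo 1073 exists; in particular 922 is not one.

No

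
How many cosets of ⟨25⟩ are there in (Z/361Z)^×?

2

By Lagrange's theorem, ord_361(25) divides φ(361) = φ(19^2) = 19·(19−1) = 342 = 2 · 3^2 · 19.
Divisors of 342: 1, 2, 3, 6, 9, 18, 19, 38, 57, 114, 171, 342.
Compute 25^d (mod 361) for the divisors d until we hit 1:
25^1 ≡ 25
25^2 ≡ 264
25^3 ≡ 102
25^6 ≡ 296
25^9 ≡ 229
25^18 ≡ 96
25^19 ≡ 234
25^38 ≡ 245
25^57 ≡ 292
25^114 ≡ 68
25^171 ≡ 1
Thus |⟨25⟩| = ord(25) = 171.
[(Z/361Z)^× : ⟨25⟩] = 342/171 = 2.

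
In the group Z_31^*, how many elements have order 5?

4

φ(31) = 31 − 1 = 30 = 2 · 3 · 5.
(Z/31Z)^× is cyclic (|G| = 30); a cyclic group of order m has exactly φ(d) elements of each order d | m, and none otherwise.
5 | 30, and φ(5) = 5 − 1 = 4.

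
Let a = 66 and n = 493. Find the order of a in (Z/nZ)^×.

56

ord(66) | φ(493) = φ(17·29) = (17−1)·(29−1) = 16·28 = 448 = 2^6 · 7.
Divisors of 448: 1, 2, 4, 7, 8, 14, 16, 28, 32, 56, 64, 112, 224, 448.
Test each divisor d:
66^1 ≡ 66
66^2 ≡ 412
66^4 ≡ 152
66^7 ≡ 365
66^8 ≡ 426
66^14 ≡ 115
66^16 ≡ 52
66^28 ≡ 407
66^32 ≡ 239
66^56 ≡ 1
So ord_493(66) = 56.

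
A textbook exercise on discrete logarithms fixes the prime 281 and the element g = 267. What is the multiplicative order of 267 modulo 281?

140

By Lagrange's theorem, ord_281(267) divides φ(281) = 281 − 1 = 280 = 2^3 · 5 · 7.
Divisors of 280: 1, 2, 4, 5, 7, 8, 10, 14, 20, 28, 35, 40, 56, 70, 140, 280.
Compute 267^d (mod 281) for the divisors d until we hit 1:
267^1 ≡ 267 (mod 281)
267^2 ≡ 196 (mod 281)
267^4 ≡ 200 (mod 281)
267^5 ≡ 10 (mod 281)
267^7 ≡ 274 (mod 281)
267^8 ≡ 98 (mod 281)
267^10 ≡ 100 (mod 281)
267^14 ≡ 49 (mod 281)
267^20 ≡ 165 (mod 281)
267^28 ≡ 153 (mod 281)
267^35 ≡ 53 (mod 281)
267^40 ≡ 249 (mod 281)
267^56 ≡ 86 (mod 281)
267^70 ≡ 280 (mod 281)
267^140 ≡ 1 (mod 281) ✓
Therefore the multiplicative order of 267 modulo 281 is 140.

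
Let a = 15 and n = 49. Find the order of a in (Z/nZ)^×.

7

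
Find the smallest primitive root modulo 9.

φ(9) = φ(3^2) = 3·(3−1) = 6 = 2 · 3.
Test candidates g = 2, 3, … against the prime factors q ∈ {2, 3} of φ(9): g is a generator iff g^(6/q) ≢ 1 for every such q.
g = 2: 2^3 ≡ 8; 2^2 ≡ 4 — none is 1, so 2 is a primitive root.
So 2 is the smallest generator of (Z/9Z)^×.

2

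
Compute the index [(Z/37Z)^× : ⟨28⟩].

ord(28) | φ(37) = 37 − 1 = 36 = 2^2 · 3^2.
Divisors of 36: 1, 2, 3, 4, 6, 9, 12, 18, 36.
Evaluate successive powers at the divisors of 36:
28^1 ≡ 28 (mod 37)
28^2 ≡ 7 (mod 37)
28^3 ≡ 11 (mod 37)
28^4 ≡ 12 (mod 37)
28^6 ≡ 10 (mod 37)
28^9 ≡ 36 (mod 37)
28^12 ≡ 26 (mod 37)
28^18 ≡ 1 (mod 37) ✓
The order of 28 is 18, so the subgroup it generates has 18 elements.
The index is φ(37) / ord(28) = 36 / 18 = 2.

2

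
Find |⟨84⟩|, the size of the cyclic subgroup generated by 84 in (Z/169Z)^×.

Since 84 ∈ (Z/169Z)^×, its order divides φ(169) = φ(13^2) = 13·(13−1) = 156 = 2^2 · 3 · 13.
Divisors of 156: 1, 2, 3, 4, 6, 12, 13, 26, 39, 52, 78, 156.
Test each divisor d:
84^1 ≡ 84
84^2 ≡ 127
84^3 ≡ 21
84^4 ≡ 74
84^6 ≡ 103
84^12 ≡ 131
84^13 ≡ 19
84^26 ≡ 23
84^39 ≡ 99
84^52 ≡ 22
84^78 ≡ 168
84^156 ≡ 1
Hence ord(84) = 156.

156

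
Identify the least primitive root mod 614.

5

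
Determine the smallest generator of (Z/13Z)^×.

2

φ(13) = 13 − 1 = 12 = 2^2 · 3.
Test candidates g = 2, 3, … against the prime factors q ∈ {2, 3} of φ(13): g is a generator iff g^(12/q) ≢ 1 for every such q.
g = 2: 2^6 ≡ 12; 2^4 ≡ 3 — none is 1, so 2 is a primitive root.
Hence the least primitive root of 13 is 2.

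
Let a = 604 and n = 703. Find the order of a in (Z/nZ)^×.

18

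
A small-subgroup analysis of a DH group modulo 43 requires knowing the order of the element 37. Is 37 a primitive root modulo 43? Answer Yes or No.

No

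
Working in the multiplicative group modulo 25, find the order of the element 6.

By Lagrange's theorem, ord_25(6) divides φ(25) = φ(5^2) = 5·(5−1) = 20 = 2^2 · 5.
Divisors of 20: 1, 2, 4, 5, 10, 20.
Test each divisor d:
6^1 ≡ 6 (mod 25)
6^2 ≡ 11 (mod 25)
6^4 ≡ 21 (mod 25)
6^5 ≡ 1 (mod 25) ✓
So ord_25(6) = 5.

5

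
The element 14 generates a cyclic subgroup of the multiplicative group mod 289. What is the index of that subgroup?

By Lagrange's theorem, ord_289(14) divides φ(289) = φ(17^2) = 17·(17−1) = 272 = 2^4 · 17.
Divisors of 272: 1, 2, 4, 8, 16, 17, 34, 68, 136, 272.
Test each divisor d:
14^1 ≡ 14
14^2 ≡ 196
14^4 ≡ 268
14^8 ≡ 152
14^16 ≡ 273
14^17 ≡ 65
14^34 ≡ 179
14^68 ≡ 251
14^136 ≡ 288
14^272 ≡ 1
So ord_289(14) = 272, hence |⟨14⟩| = 272.
[(Z/289Z)^× : ⟨14⟩] = 272/272 = 1.

1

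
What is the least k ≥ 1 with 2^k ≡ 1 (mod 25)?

By Lagrange's theorem, ord_25(2) divides φ(25) = φ(5^2) = 5·(5−1) = 20 = 2^2 · 5.
Divisors of 20: 1, 2, 4, 5, 10, 20.
Evaluate successive powers at the divisors of 20:
2^1 ≡ 2 (mod 25)
2^2 ≡ 4 (mod 25)
2^4 ≡ 16 (mod 25)
2^5 ≡ 7 (mod 25)
2^10 ≡ 24 (mod 25)
2^20 ≡ 1 (mod 25) ✓
The smallest such exponent is 20, so the order of 2 is 20.

20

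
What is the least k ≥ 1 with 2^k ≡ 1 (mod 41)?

20

By Lagrange's theorem, ord_41(2) divides φ(41) = 41 − 1 = 40 = 2^3 · 5.
Divisors of 40: 1, 2, 4, 5, 8, 10, 20, 40.
Evaluate successive powers at the divisors of 40:
2^1 ≡ 2 (mod 41)
2^2 ≡ 4 (mod 41)
2^4 ≡ 16 (mod 41)
2^5 ≡ 32 (mod 41)
2^8 ≡ 10 (mod 41)
2^10 ≡ 40 (mod 41)
2^20 ≡ 1 (mod 41) ✓
The smallest such exponent is 20, so the order of 2 is 20.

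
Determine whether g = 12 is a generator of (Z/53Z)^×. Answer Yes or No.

Yes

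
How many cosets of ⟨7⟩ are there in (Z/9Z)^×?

2

ord(7) | φ(9) = φ(3^2) = 3·(3−1) = 6 = 2 · 3.
Divisors of 6: 1, 2, 3, 6.
Check 7^d mod 9 for each divisor in increasing order:
7^1 ≡ 7
7^2 ≡ 4
7^3 ≡ 1
Thus |⟨7⟩| = ord(7) = 3.
Index = |(Z/9Z)^×| / |⟨7⟩| = 6 / 3 = 2.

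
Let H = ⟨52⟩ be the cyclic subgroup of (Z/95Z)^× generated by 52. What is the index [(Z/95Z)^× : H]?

2

The order of 52 must divide φ(95) = φ(5·19) = (5−1)·(19−1) = 4·18 = 72 = 2^3 · 3^2.
Divisors of 72: 1, 2, 3, 4, 6, 8, 9, 12, 18, 24, 36, 72.
Evaluate successive powers at the divisors of 72:
52^1 ≡ 52 (mod 95)
52^2 ≡ 44 (mod 95)
52^3 ≡ 8 (mod 95)
52^4 ≡ 36 (mod 95)
52^6 ≡ 64 (mod 95)
52^8 ≡ 61 (mod 95)
52^9 ≡ 37 (mod 95)
52^12 ≡ 11 (mod 95)
52^18 ≡ 39 (mod 95)
52^24 ≡ 26 (mod 95)
52^36 ≡ 1 (mod 95) ✓
Thus |⟨52⟩| = ord(52) = 36.
The index is φ(95) / ord(52) = 72 / 36 = 2.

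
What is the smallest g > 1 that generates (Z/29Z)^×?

φ(29) = 29 − 1 = 28 = 2^2 · 7.
Test candidates g = 2, 3, … against the prime factors q ∈ {2, 7} of φ(29): g is a generator iff g^(28/q) ≢ 1 for every such q.
g = 2: 2^14 ≡ 28; 2^4 ≡ 16 — none is 1, so 2 is a primitive root.
The smallest primitive root modulo 29 is 2.

2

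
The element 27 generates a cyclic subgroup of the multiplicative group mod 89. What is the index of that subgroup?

Since 27 ∈ (Z/89Z)^×, its order divides φ(89) = 89 − 1 = 88 = 2^3 · 11.
Divisors of 88: 1, 2, 4, 8, 11, 22, 44, 88.
Evaluate successive powers at the divisors of 88:
27^1 ≡ 27 (mod 89)
27^2 ≡ 17 (mod 89)
27^4 ≡ 22 (mod 89)
27^8 ≡ 39 (mod 89)
27^11 ≡ 12 (mod 89)
27^22 ≡ 55 (mod 89)
27^44 ≡ 88 (mod 89)
27^88 ≡ 1 (mod 89) ✓
Thus |⟨27⟩| = ord(27) = 88.
[(Z/89Z)^× : ⟨27⟩] = 88/88 = 1.

1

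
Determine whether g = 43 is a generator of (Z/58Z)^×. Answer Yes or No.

Yes

φ(58) = φ(2)·φ(29) = 1·28 = 28 = 2^2 · 7.
It suffices to check that the order of 43 is not a proper divisor of 28: compute 43^(28/q) for q ∈ {2, 7}.
43^14 ≡ 57 (mod 58)  [q = 2: ≢ 1 ✓]
43^4 ≡ 49 (mod 58)  [q = 7: ≢ 1 ✓]
None equal 1, so ord_58(43) = 28: 43 is a primitive root.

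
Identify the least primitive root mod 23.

5

φ(23) = 23 − 1 = 22 = 2 · 11.
g is a primitive root iff g^(22/q) ≢ 1 (mod 23) for each prime q ∈ {2, 11}.
g = 2: 2^11 ≡ 1 — hits 1, so not a primitive root.
g = 3: 3^11 ≡ 1 — hits 1, so not a primitive root.
g = 4: 4^11 ≡ 1 — hits 1, so not a primitive root.
g = 5: 5^11 ≡ 22; 5^2 ≡ 2 — none is 1, so 5 is a primitive root.
So 5 is the smallest generator of (Z/23Z)^×.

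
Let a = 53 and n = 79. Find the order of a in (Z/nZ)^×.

The order of 53 must divide φ(79) = 79 − 1 = 78 = 2 · 3 · 13.
Divisors of 78: 1, 2, 3, 6, 13, 26, 39, 78.
Evaluate successive powers at the divisors of 78:
53^1 ≡ 53 (mod 79)
53^2 ≡ 44 (mod 79)
53^3 ≡ 41 (mod 79)
53^6 ≡ 22 (mod 79)
53^13 ≡ 56 (mod 79)
53^26 ≡ 55 (mod 79)
53^39 ≡ 78 (mod 79)
53^78 ≡ 1 (mod 79) ✓
The smallest such exponent is 78, so the order of 53 is 78.

78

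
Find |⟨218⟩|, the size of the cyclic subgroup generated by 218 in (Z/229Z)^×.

ord(218) | φ(229) = 229 − 1 = 228 = 2^2 · 3 · 19.
Divisors of 228: 1, 2, 3, 4, 6, 12, 19, 38, 57, 76, 114, 228.
Compute 218^d (mod 229) for the divisors d until we hit 1:
218^1 ≡ 218
218^2 ≡ 121
218^3 ≡ 43
218^4 ≡ 214
218^6 ≡ 17
218^12 ≡ 60
218^19 ≡ 1
The smallest such exponent is 19, so the order of 218 is 19.

19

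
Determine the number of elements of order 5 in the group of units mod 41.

φ(41) = 41 − 1 = 40 = 2^3 · 5.
(Z/41Z)^× is cyclic (|G| = 40); a cyclic group of order m has exactly φ(d) elements of each order d | m, and none otherwise.
5 | 40, and φ(5) = 5 − 1 = 4.

4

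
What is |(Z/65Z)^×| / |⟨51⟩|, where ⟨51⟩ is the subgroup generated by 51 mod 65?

24

By Lagrange's theorem, ord_65(51) divides φ(65) = φ(5·13) = (5−1)·(13−1) = 4·12 = 48 = 2^4 · 3.
Divisors of 48: 1, 2, 3, 4, 6, 8, 12, 16, 24, 48.
Check 51^d mod 65 for each divisor in increasing order:
51^1 ≡ 51 (mod 65)
51^2 ≡ 1 (mod 65) ✓
The order of 51 is 2, so the subgroup it generates has 2 elements.
The index is φ(65) / ord(51) = 48 / 2 = 24.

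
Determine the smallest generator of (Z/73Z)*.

5

φ(73) = 73 − 1 = 72 = 2^3 · 3^2.
Test candidates g = 2, 3, … against the prime factors q ∈ {2, 3} of φ(73): g is a generator iff g^(72/q) ≢ 1 for every such q.
g = 2: 2^36 ≡ 1 — hits 1, so not a primitive root.
g = 3: 3^36 ≡ 1 — hits 1, so not a primitive root.
g = 4: 4^36 ≡ 1 — hits 1, so not a primitive root.
g = 5: 5^36 ≡ 72; 5^24 ≡ 8 — none is 1, so 5 is a primitive root.
Hence the least primitive root of 73 is 5.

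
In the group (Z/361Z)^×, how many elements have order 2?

φ(361) = φ(19^2) = 19·(19−1) = 342 = 2 · 3^2 · 19.
(Z/361Z)^× is cyclic (|G| = 342); a cyclic group of order m has exactly φ(d) elements of each order d | m, and none otherwise.
2 | 342, and φ(2) = 2 − 1 = 1.

1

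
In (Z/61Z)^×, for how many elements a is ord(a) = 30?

8

φ(61) = 61 − 1 = 60 = 2^2 · 3 · 5.
Since (Z/61Z)^× is cyclic of order 60, the number of elements of order d is φ(d) when d | 60 and 0 otherwise.
30 = 2 · 3 · 5 divides 60, and φ(30) = 8.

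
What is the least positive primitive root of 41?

φ(41) = 41 − 1 = 40 = 2^3 · 5.
g is a primitive root iff g^(40/q) ≢ 1 (mod 41) for each prime q ∈ {2, 5}.
g = 2: 2^20 ≡ 1 — hits 1, so not a primitive root.
g = 3: 3^20 ≡ 40; 3^8 ≡ 1 — hits 1, so not a primitive root.
g = 4: 4^20 ≡ 1 — hits 1, so not a primitive root.
g = 5: 5^20 ≡ 1 — hits 1, so not a primitive root.
g = 6: 6^20 ≡ 40; 6^8 ≡ 10 — none is 1, so 6 is a primitive root.
So 6 is the smallest generator of (Z/41Z)^×.

6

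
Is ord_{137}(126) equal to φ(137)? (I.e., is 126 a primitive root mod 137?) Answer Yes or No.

No

φ(137) = 137 − 1 = 136 = 2^3 · 17.
Test 126^(136/q) mod 137 for each prime factor q of 136:
126^68 ≡ 1 (mod 137)  [q = 2: ≡ 1 ✗]
126^8 ≡ 50 (mod 137)  [q = 17: ≢ 1 ✓]
Since 126^68 ≡ 1, the order of 126 divides 68 < 136, so 126 is not a primitive root.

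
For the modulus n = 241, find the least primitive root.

φ(241) = 241 − 1 = 240 = 2^4 · 3 · 5.
Test candidates g = 2, 3, … against the prime factors q ∈ {2, 3, 5} of φ(241): g is a generator iff g^(240/q) ≢ 1 for every such q.
g = 2: 2^120 ≡ 1 — hits 1, so not a primitive root.
g = 3: 3^120 ≡ 1 — hits 1, so not a primitive root.
g = 4: 4^120 ≡ 1 — hits 1, so not a primitive root.
g = 5: 5^120 ≡ 1 — hits 1, so not a primitive root.
g = 6: 6^120 ≡ 1 — hits 1, so not a primitive root.
g = 7: 7^120 ≡ 240; 7^80 ≡ 15; 7^48 ≡ 91 — none is 1, so 7 is a primitive root.
So 7 is the smallest generator of (Z/241Z)^×.

7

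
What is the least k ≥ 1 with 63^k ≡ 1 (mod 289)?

272

By Lagrange's theorem, ord_289(63) divides φ(289) = φ(17^2) = 17·(17−1) = 272 = 2^4 · 17.
Divisors of 272: 1, 2, 4, 8, 16, 17, 34, 68, 136, 272.
Test each divisor d:
63^1 ≡ 63
63^2 ≡ 212
63^4 ≡ 149
63^8 ≡ 237
63^16 ≡ 103
63^17 ≡ 131
63^34 ≡ 110
63^68 ≡ 251
63^136 ≡ 288
63^272 ≡ 1
The smallest such exponent is 272, so the order of 63 is 272.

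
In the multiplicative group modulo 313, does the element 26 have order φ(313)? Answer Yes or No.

No

φ(313) = 313 − 1 = 312 = 2^3 · 3 · 13.
26 is a primitive root mod 313 iff 26^(φ(313)/q) ≢ 1 for every prime q | φ(313), i.e. q ∈ {2, 3, 13}.
26^156 ≡ 1 (mod 313)  [q = 2: ≡ 1 ✗]
26^104 ≡ 98 (mod 313)  [q = 3: ≢ 1 ✓]
26^24 ≡ 27 (mod 313)  [q = 13: ≢ 1 ✓]
26^156 ≡ 1 shows ord(26) | 156, strictly less than φ(313); not a primitive root.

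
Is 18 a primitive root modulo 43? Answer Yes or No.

Yes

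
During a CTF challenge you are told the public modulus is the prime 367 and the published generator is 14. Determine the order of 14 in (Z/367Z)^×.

The order of 14 must divide φ(367) = 367 − 1 = 366 = 2 · 3 · 61.
Divisors of 366: 1, 2, 3, 6, 61, 122, 183, 366.
Test each divisor d:
14^1 ≡ 14
14^2 ≡ 196
14^3 ≡ 175
14^6 ≡ 164
14^61 ≡ 83
14^122 ≡ 283
14^183 ≡ 1
Therefore the multiplicative order of 14 modulo 367 is 183.

183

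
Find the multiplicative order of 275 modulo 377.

The order of 275 must divide φ(377) = φ(13·29) = (13−1)·(29−1) = 12·28 = 336 = 2^4 · 3 · 7.
Divisors of 336: 1, 2, 3, 4, 6, 7, 8, 12, 14, 16, 21, 24, 28, 42, 48, 56, 84, 112, 168, 336.
Test each divisor d:
275^1 ≡ 275 (mod 377)
275^2 ≡ 225 (mod 377)
275^3 ≡ 47 (mod 377)
275^4 ≡ 107 (mod 377)
275^6 ≡ 324 (mod 377)
275^7 ≡ 128 (mod 377)
275^8 ≡ 139 (mod 377)
275^12 ≡ 170 (mod 377)
275^14 ≡ 173 (mod 377)
275^16 ≡ 94 (mod 377)
275^21 ≡ 278 (mod 377)
275^24 ≡ 248 (mod 377)
275^28 ≡ 146 (mod 377)
275^42 ≡ 376 (mod 377)
275^48 ≡ 53 (mod 377)
275^56 ≡ 204 (mod 377)
275^84 ≡ 1 (mod 377) ✓
Hence ord(275) = 84.

84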